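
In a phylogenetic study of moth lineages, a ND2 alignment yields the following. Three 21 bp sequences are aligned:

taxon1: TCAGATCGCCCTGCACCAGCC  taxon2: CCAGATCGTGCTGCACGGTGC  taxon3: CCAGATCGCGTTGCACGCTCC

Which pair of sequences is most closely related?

taxon2 and taxon3

taxon1–taxon2: 7/21 differ, p = 0.333, d = 0.441.
taxon1–taxon3: 6/21 differ, p = 0.286, d = 0.360.
taxon2–taxon3: 4/21 differ, p = 0.190, d = 0.220.
The smallest distance is between taxon2 and taxon3.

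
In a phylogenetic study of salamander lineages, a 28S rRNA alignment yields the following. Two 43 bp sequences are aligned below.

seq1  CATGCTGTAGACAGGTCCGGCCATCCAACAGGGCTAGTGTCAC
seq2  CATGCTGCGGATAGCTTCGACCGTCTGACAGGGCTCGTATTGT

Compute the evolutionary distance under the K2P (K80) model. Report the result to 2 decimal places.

Of 43 sites, 12 differences are transitions and 2 are transversions, so P = 12/43 ≈ 0.27907 and Q = 2/43 ≈ 0.046512.
Under the Kimura two-parameter model, d = −½ ln(1 − 2P − Q) − ¼ ln(1 − 2Q).
1 − 2P − Q = 0.395348, giving −½ ln(0.395348) = 0.463994.
1 − 2Q = 0.906976, giving −¼ ln(0.906976) = 0.024410.
d = 0.463994 + 0.024410 = 0.488404.

0.49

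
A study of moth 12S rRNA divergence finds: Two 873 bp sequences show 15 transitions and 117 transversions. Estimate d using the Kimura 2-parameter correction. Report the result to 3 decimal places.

0.170

P = 15/873 ≈ 0.017182 and Q = 117/873 ≈ 0.134021.
Under the Kimura two-parameter model, d = −½ ln(1 − 2P − Q) − ¼ ln(1 − 2Q).
1 − 2P − Q = 0.831615, giving −½ ln(0.831615) = 0.092193.
1 − 2Q = 0.731958, giving −¼ ln(0.731958) = 0.078008.
d = 0.092193 + 0.078008 = 0.170201.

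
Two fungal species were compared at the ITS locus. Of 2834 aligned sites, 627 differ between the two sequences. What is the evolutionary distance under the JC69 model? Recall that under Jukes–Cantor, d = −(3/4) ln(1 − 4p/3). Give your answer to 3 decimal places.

p = 627/2834 ≈ 0.221242.
d = −(3/4) ln(1 − 4p/3) = −0.75 ln(1 − 0.294989) = −0.75 ln(0.705011)
  = −0.75 × (-0.349542) = 0.262157 substitutions/site.

0.262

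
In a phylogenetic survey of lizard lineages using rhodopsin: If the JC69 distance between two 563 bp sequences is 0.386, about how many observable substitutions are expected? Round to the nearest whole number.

Invert JC69: p = (3/4)(1 − e^(−4d/3)) = 0.75 × (1 − e^(-0.514667)) = 0.75 × (1 − 0.597700) = 0.301725.
Expected differing sites = pL ≈ 0.301725 × 563 = 169.871175 ≈ 170.

170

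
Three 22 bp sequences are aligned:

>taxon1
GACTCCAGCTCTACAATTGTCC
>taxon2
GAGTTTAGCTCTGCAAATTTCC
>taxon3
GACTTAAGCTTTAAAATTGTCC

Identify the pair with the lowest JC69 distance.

taxon1–taxon2: 6/22 differ, p = 0.273, d = 0.339.
taxon1–taxon3: 4/22 differ, p = 0.182, d = 0.208.
taxon2–taxon3: 7/22 differ, p = 0.318, d = 0.414.
The smallest distance is between taxon1 and taxon3.

taxon1 and taxon3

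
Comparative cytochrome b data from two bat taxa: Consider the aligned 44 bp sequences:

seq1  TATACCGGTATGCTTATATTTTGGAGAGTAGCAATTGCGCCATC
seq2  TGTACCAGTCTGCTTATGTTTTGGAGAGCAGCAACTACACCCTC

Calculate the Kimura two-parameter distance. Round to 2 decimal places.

Of 44 sites, 7 differences are transitions and 2 are transversions, so P = 7/44 ≈ 0.159091 and Q = 2/44 ≈ 0.045455.
Under the Kimura two-parameter model, d = −½ ln(1 − 2P − Q) − ¼ ln(1 − 2Q).
1 − 2P − Q = 0.636363, giving −½ ln(0.636363) = 0.225993.
1 − 2Q = 0.90909, giving −¼ ln(0.90909) = 0.023828.
d = 0.225993 + 0.023828 = 0.249821.

0.25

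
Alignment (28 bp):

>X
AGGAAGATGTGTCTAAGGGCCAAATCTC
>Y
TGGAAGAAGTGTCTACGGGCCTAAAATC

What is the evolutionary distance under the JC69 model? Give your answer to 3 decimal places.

0.252

The sequences differ at 6 of 28 sites (1, 8, 16, 22, 25, 26), so p = 6/28 ≈ 0.214286.
d = −(3/4) ln(1 − 4p/3) = −0.75 ln(1 − 0.285715) = −0.75 ln(0.714285)
  = −0.75 × (-0.336473) = 0.252355 substitutions/site.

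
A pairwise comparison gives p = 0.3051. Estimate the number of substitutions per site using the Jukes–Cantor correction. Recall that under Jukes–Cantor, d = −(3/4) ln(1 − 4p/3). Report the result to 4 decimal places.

0.3917

d = −(3/4) ln(1 − 4p/3) = −0.75 ln(1 − 0.4068) = −0.75 ln(0.5932)
  = −0.75 × (-0.522224) = 0.391668 substitutions/site.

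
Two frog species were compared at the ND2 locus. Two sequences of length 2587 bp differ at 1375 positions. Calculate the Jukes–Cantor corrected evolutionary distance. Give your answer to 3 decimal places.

p = 1375/2587 ≈ 0.531504.
d = −(3/4) ln(1 − 4p/3) = −0.75 ln(1 − 0.708672) = −0.75 ln(0.291328)
  = −0.75 × (-1.233305) = 0.924979 substitutions/site.

0.925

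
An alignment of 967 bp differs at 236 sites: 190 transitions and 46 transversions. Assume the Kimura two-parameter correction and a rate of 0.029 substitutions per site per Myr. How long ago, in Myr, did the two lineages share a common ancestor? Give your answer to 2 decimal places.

P = 190/967 ≈ 0.196484 and Q = 46/967 ≈ 0.04757.
Under the Kimura two-parameter model, d = −½ ln(1 − 2P − Q) − ¼ ln(1 − 2Q).
1 − 2P − Q = 0.559462, giving −½ ln(0.559462) = 0.290390.
1 − 2Q = 0.90486, giving −¼ ln(0.90486) = 0.024994.
d = 0.290390 + 0.024994 = 0.315384.
Under a molecular clock d = 2μt, so t = d/(2μ) = 0.315384 / (2 × 0.029) = 5.44 Myr.

5.44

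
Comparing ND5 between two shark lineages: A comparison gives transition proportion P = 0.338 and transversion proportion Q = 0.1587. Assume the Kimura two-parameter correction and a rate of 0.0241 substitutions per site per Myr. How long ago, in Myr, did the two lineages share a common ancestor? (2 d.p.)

Under the Kimura two-parameter model, d = −½ ln(1 − 2P − Q) − ¼ ln(1 − 2Q).
1 − 2P − Q = 0.1653, giving −½ ln(0.1653) = 0.899997.
1 − 2Q = 0.6826, giving −¼ ln(0.6826) = 0.095462.
d = 0.899997 + 0.095462 = 0.995459.
Under a molecular clock d = 2μt, so t = d/(2μ) = 0.995459 / (2 × 0.0241) = 20.65 Myr.

20.65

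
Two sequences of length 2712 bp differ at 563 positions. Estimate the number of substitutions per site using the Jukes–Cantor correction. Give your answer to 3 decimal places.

0.243

p = 563/2712 ≈ 0.207596.
d = −(3/4) ln(1 − 4p/3) = −0.75 ln(1 − 0.276795) = −0.75 ln(0.723205)
  = −0.75 × (-0.324063) = 0.243047 substitutions/site.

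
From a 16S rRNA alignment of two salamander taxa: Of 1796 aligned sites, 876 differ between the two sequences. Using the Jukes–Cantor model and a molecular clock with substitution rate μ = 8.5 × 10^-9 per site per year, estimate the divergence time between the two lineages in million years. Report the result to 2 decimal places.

p = 876/1796 ≈ 0.487751.
d = −(3/4) ln(1 − 4p/3) = −0.75 ln(1 − 0.650335) = −0.75 ln(0.349665)
  = −0.75 × (-1.050780) = 0.788085 substitutions/site.
Under a molecular clock d = 2μt, so t = d/(2μ) = 0.788085 / (2 × 8.5 × 10^-9) = 46.36 million years.

46.36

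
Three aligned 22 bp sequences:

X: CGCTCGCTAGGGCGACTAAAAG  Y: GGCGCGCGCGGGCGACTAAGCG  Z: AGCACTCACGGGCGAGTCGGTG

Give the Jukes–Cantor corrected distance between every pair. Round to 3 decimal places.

X–Y: 6/22 sites differ → p ≈ 0.272727, d = −0.75 ln(1 − 0.363636) = 0.338988 ≈ 0.339.
X–Z: 10/22 sites differ → p ≈ 0.454545, d = −0.75 ln(1 − 0.60606) = 0.698667 ≈ 0.699.
Y–Z: 8/22 sites differ → p ≈ 0.363636, d = −0.75 ln(1 − 0.484848) = 0.497470 ≈ 0.497.

d(X,Y) = 0.339, d(X,Z) = 0.699, d(Y,Z) = 0.497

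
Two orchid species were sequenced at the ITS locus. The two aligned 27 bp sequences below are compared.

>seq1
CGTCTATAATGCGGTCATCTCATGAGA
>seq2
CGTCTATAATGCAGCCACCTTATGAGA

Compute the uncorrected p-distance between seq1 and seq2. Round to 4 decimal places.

The sequences differ at 4 of 27 positions (sites 13, 15, 18, 21).
p = 4/27 = 0.148148… ≈ 0.1481 (to 4 d.p.).

0.1481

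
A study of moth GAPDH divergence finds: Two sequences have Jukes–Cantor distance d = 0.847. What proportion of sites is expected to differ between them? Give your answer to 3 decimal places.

p = (3/4)(1 − e^(−4d/3)) = 0.75 × (1 − e^(-1.129333)) = 0.75 × (1 − 0.323249) = 0.507563.

0.508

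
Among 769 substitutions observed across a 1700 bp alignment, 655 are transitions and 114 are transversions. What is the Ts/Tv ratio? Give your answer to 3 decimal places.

5.746

R = 655/114 = 5.745614… ≈ 5.746 (to 3 d.p.).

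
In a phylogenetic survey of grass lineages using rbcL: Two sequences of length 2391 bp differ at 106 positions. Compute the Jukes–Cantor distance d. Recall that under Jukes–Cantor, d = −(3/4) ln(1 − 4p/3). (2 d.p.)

0.05

p = 106/2391 ≈ 0.044333.
d = −(3/4) ln(1 − 4p/3) = −0.75 ln(1 − 0.059111) = −0.75 ln(0.940889)
  = −0.75 × (-0.060930) = 0.045698 substitutions/site.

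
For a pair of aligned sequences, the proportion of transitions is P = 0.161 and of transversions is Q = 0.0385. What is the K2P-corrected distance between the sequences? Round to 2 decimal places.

Under the Kimura two-parameter model, d = −½ ln(1 − 2P − Q) − ¼ ln(1 − 2Q).
1 − 2P − Q = 0.6395, giving −½ ln(0.6395) = 0.223534.
1 − 2Q = 0.923, giving −¼ ln(0.923) = 0.020032.
d = 0.223534 + 0.020032 = 0.243566.

0.24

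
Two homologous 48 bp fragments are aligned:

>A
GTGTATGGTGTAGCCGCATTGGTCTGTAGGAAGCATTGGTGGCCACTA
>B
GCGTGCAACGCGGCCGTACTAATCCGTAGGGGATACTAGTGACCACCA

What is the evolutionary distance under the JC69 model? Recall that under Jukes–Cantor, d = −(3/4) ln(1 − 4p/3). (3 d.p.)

The sequences differ at 21 of 48 sites, so p = 21/48 = 0.4375.
d = −(3/4) ln(1 − 4p/3) = −0.75 ln(1 − 0.583333) = −0.75 ln(0.416667)
  = −0.75 × (-0.875468) = 0.656601 substitutions/site.

0.657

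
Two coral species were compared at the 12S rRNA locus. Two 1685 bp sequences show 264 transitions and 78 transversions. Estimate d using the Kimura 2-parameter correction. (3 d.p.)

P = 264/1685 ≈ 0.156677 and Q = 78/1685 ≈ 0.046291.
Under the Kimura two-parameter model, d = −½ ln(1 − 2P − Q) − ¼ ln(1 − 2Q).
1 − 2P − Q = 0.640355, giving −½ ln(0.640355) = 0.222866.
1 − 2Q = 0.907418, giving −¼ ln(0.907418) = 0.024288.
d = 0.222866 + 0.024288 = 0.247154.

0.247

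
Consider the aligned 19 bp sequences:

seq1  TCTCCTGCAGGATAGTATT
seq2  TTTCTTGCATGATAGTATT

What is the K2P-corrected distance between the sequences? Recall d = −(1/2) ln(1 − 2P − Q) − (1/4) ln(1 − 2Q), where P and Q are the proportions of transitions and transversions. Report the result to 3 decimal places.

Of 19 sites, 2 differences are transitions and 1 are transversions, so P = 2/19 ≈ 0.105263 and Q = 1/19 ≈ 0.052632.
Under the Kimura two-parameter model, d = −½ ln(1 − 2P − Q) − ¼ ln(1 − 2Q).
1 − 2P − Q = 0.736842, giving −½ ln(0.736842) = 0.152691.
1 − 2Q = 0.894736, giving −¼ ln(0.894736) = 0.027807.
d = 0.152691 + 0.027807 = 0.180498.

0.180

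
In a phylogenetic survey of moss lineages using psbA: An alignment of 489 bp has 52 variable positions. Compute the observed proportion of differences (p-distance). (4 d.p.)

p = 52/489 = 0.106339… ≈ 0.1063 (to 4 d.p.).

0.1063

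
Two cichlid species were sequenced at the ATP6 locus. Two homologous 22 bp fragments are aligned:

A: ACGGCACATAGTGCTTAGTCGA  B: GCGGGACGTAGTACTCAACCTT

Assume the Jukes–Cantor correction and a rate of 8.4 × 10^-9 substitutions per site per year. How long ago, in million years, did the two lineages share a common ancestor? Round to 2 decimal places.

35.20

The sequences differ at 9 of 22 sites (1, 5, 8, 13, 16, 18, 19, 21, 22), so p = 9/22 ≈ 0.409091.
d = −(3/4) ln(1 − 4p/3) = −0.75 ln(1 − 0.545455) = −0.75 ln(0.454545)
  = −0.75 × (-0.788458) = 0.591344 substitutions/site.
Under a molecular clock d = 2μt, so t = d/(2μ) = 0.591344 / (2 × 8.4 × 10^-9) = 35.20 million years.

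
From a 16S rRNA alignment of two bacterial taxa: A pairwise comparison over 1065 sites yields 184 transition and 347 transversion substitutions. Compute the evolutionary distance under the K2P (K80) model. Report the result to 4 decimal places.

0.8200

P = 184/1065 ≈ 0.17277 and Q = 347/1065 ≈ 0.325822.
Under the Kimura two-parameter model, d = −½ ln(1 − 2P − Q) − ¼ ln(1 − 2Q).
1 − 2P − Q = 0.328638, giving −½ ln(0.328638) = 0.556399.
1 − 2Q = 0.348356, giving −¼ ln(0.348356) = 0.263633.
d = 0.556399 + 0.263633 = 0.820032.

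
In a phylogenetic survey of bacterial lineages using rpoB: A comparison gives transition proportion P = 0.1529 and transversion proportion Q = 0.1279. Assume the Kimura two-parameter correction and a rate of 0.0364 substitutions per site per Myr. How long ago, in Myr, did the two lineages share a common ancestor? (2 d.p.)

4.92

Under the Kimura two-parameter model, d = −½ ln(1 − 2P − Q) − ¼ ln(1 − 2Q).
1 − 2P − Q = 0.5663, giving −½ ln(0.5663) = 0.284316.
1 − 2Q = 0.7442, giving −¼ ln(0.7442) = 0.073861.
d = 0.284316 + 0.073861 = 0.358177.
Under a molecular clock d = 2μt, so t = d/(2μ) = 0.358177 / (2 × 0.0364) = 4.92 Myr.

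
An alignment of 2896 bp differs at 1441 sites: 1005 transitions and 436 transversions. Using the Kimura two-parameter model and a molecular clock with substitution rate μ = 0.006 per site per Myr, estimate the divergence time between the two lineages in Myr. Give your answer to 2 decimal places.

P = 1005/2896 ≈ 0.34703 and Q = 436/2896 ≈ 0.150552.
Under the Kimura two-parameter model, d = −½ ln(1 − 2P − Q) − ¼ ln(1 − 2Q).
1 − 2P − Q = 0.155388, giving −½ ln(0.155388) = 0.930915.
1 − 2Q = 0.698896, giving −¼ ln(0.698896) = 0.089563.
d = 0.930915 + 0.089563 = 1.020478.
Under a molecular clock d = 2μt, so t = d/(2μ) = 1.020478 / (2 × 0.006) = 85.04 Myr.

85.04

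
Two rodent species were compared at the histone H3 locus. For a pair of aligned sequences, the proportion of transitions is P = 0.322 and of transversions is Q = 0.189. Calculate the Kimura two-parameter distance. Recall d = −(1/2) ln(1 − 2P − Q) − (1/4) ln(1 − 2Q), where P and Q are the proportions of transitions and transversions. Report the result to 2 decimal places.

Under the Kimura two-parameter model, d = −½ ln(1 − 2P − Q) − ¼ ln(1 − 2Q).
1 − 2P − Q = 0.167, giving −½ ln(0.167) = 0.894881.
1 − 2Q = 0.622, giving −¼ ln(0.622) = 0.118704.
d = 0.894881 + 0.118704 = 1.013585.

1.01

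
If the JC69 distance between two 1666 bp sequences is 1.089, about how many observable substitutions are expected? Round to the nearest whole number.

957

Invert JC69: p = (3/4)(1 − e^(−4d/3)) = 0.75 × (1 − e^(-1.452)) = 0.75 × (1 − 0.234102) = 0.574424.
Expected differing sites = pL ≈ 0.574424 × 1666 = 956.990384 ≈ 957.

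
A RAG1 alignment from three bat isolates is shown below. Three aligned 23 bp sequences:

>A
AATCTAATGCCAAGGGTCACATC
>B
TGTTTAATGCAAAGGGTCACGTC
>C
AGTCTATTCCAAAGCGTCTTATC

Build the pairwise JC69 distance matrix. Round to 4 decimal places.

d(A,B) = 0.2567, d(A,C) = 0.3904, d(B,C) = 0.4674

A–B: 5/23 sites differ → p ≈ 0.217391, d = −0.75 ln(1 − 0.289855) = 0.256715 ≈ 0.2567.
A–C: 7/23 sites differ → p ≈ 0.304348, d = −0.75 ln(1 − 0.405797) = 0.390401 ≈ 0.3904.
B–C: 8/23 sites differ → p ≈ 0.347826, d = −0.75 ln(1 − 0.463768) = 0.467391 ≈ 0.4674.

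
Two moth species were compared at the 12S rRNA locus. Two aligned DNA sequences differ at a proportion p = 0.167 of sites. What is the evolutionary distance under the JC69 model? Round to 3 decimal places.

d = −(3/4) ln(1 − 4p/3) = −0.75 ln(1 − 0.222667) = −0.75 ln(0.777333)
  = −0.75 × (-0.251886) = 0.188915 substitutions/site.

0.189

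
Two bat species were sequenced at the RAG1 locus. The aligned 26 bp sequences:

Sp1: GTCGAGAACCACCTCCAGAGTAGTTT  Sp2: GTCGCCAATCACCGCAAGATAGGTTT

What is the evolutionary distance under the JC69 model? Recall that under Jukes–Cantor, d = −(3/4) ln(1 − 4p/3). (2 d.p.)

0.40

The sequences differ at 8 of 26 sites (5, 6, 9, 14, 16, 20, 21, 22), so p = 8/26 ≈ 0.307692.
d = −(3/4) ln(1 − 4p/3) = −0.75 ln(1 − 0.410256) = −0.75 ln(0.589744)
  = −0.75 × (-0.528067) = 0.396050 substitutions/site.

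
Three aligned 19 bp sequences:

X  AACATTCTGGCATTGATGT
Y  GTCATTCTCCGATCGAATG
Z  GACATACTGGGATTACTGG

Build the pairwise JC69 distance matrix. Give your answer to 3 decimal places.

d(X,Y) = 0.749, d(X,Z) = 0.410, d(Y,Z) = 0.749

X–Y: 9/19 sites differ → p ≈ 0.473684, d = −0.75 ln(1 − 0.631579) = 0.748897 ≈ 0.749.
X–Z: 6/19 sites differ → p ≈ 0.315789, d = −0.75 ln(1 − 0.421052) = 0.409907 ≈ 0.410.
Y–Z: 9/19 sites differ → p ≈ 0.473684, d = −0.75 ln(1 − 0.631579) = 0.748897 ≈ 0.749.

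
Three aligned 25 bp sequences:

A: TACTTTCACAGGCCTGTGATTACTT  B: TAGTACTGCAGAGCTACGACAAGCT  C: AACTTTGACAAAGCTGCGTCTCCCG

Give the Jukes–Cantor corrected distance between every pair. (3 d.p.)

d(A,B) = 0.886, d(A,C) = 0.663, d(B,C) = 0.886

A–B: 13/25 sites differ → p = 0.52, d = −0.75 ln(1 − 0.693333) = 0.886495 ≈ 0.886.
A–C: 11/25 sites differ → p = 0.44, d = −0.75 ln(1 − 0.586667) = 0.662626 ≈ 0.663.
B–C: 13/25 sites differ → p = 0.52, d = −0.75 ln(1 − 0.693333) = 0.886495 ≈ 0.886.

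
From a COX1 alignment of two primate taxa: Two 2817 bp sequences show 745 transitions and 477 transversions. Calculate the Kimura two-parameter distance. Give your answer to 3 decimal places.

P = 745/2817 ≈ 0.264466 and Q = 477/2817 ≈ 0.169329.
Under the Kimura two-parameter model, d = −½ ln(1 − 2P − Q) − ¼ ln(1 − 2Q).
1 − 2P − Q = 0.301739, giving −½ ln(0.301739) = 0.599096.
1 − 2Q = 0.661342, giving −¼ ln(0.661342) = 0.103371.
d = 0.599096 + 0.103371 = 0.702467.

0.702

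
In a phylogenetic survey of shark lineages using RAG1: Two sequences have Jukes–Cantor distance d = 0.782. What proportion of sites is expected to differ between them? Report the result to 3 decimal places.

p = (3/4)(1 − e^(−4d/3)) = 0.75 × (1 − e^(-1.042667)) = 0.75 × (1 − 0.352513) = 0.485615.

0.486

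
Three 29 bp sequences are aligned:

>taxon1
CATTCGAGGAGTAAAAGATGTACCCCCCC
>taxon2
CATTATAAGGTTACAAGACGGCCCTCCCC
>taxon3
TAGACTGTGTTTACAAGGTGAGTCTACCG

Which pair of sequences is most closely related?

taxon1 and taxon2

taxon1–taxon2: 10/29 differ, p = 0.345, d = 0.462.
taxon1–taxon3: 16/29 differ, p = 0.552, d = 0.998.
taxon2–taxon3: 14/29 differ, p = 0.483, d = 0.774.
The smallest distance is between taxon1 and taxon2.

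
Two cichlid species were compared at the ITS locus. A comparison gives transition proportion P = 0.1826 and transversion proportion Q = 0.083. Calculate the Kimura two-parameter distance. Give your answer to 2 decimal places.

0.34

Under the Kimura two-parameter model, d = −½ ln(1 − 2P − Q) − ¼ ln(1 − 2Q).
1 − 2P − Q = 0.5518, giving −½ ln(0.5518) = 0.297285.
1 − 2Q = 0.834, giving −¼ ln(0.834) = 0.045380.
d = 0.297285 + 0.045380 = 0.342665.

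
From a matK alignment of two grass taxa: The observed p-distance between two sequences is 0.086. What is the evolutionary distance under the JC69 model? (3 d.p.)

d = −(3/4) ln(1 − 4p/3) = −0.75 ln(1 − 0.114667) = −0.75 ln(0.885333)
  = −0.75 × (-0.121791) = 0.091343 substitutions/site.

0.091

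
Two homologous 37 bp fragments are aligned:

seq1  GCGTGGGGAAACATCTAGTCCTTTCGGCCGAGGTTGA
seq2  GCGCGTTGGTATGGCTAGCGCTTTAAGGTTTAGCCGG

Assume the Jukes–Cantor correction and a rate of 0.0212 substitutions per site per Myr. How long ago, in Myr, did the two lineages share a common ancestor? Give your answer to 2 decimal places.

22.56

The sequences differ at 20 of 37 sites, so p = 20/37 ≈ 0.540541.
d = −(3/4) ln(1 − 4p/3) = −0.75 ln(1 − 0.720721) = −0.75 ln(0.279279)
  = −0.75 × (-1.275544) = 0.956658 substitutions/site.
Under a molecular clock d = 2μt, so t = d/(2μ) = 0.956658 / (2 × 0.0212) = 22.56 Myr.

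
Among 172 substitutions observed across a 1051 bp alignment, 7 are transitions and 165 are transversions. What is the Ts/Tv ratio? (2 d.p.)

R = 7/165 = 0.042424… ≈ 0.04 (to 2 d.p.).

0.04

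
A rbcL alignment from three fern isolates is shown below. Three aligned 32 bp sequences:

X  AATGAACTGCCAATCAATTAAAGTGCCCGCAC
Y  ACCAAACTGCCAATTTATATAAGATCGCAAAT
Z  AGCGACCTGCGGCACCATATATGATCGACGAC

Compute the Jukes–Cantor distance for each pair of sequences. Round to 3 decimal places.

d(X,Y) = 0.585, d(X,Z) = 0.924, d(Y,Z) = 0.657

X–Y: 13/32 sites differ → p = 0.40625, d = −0.75 ln(1 − 0.541667) = 0.585119 ≈ 0.585.
X–Z: 17/32 sites differ → p = 0.53125, d = −0.75 ln(1 − 0.708333) = 0.924107 ≈ 0.924.
Y–Z: 14/32 sites differ → p = 0.4375, d = −0.75 ln(1 − 0.583333) = 0.656601 ≈ 0.657.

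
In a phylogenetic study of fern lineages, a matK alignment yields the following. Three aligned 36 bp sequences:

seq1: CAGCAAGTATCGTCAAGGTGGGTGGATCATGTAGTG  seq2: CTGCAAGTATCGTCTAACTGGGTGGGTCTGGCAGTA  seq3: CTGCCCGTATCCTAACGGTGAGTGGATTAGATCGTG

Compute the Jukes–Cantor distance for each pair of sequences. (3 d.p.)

seq1–seq2: 9/36 sites differ → p = 0.25, d = −0.75 ln(1 − 0.333333) = 0.304098 ≈ 0.304.
seq1–seq3: 11/36 sites differ → p ≈ 0.305556, d = −0.75 ln(1 − 0.407408) = 0.392437 ≈ 0.392.
seq2–seq3: 16/36 sites differ → p ≈ 0.444444, d = −0.75 ln(1 − 0.592592) = 0.673455 ≈ 0.673.

d(seq1,seq2) = 0.304, d(seq1,seq3) = 0.392, d(seq2,seq3) = 0.673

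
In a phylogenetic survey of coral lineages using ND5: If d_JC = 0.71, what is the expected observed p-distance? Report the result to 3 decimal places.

0.459

p = (3/4)(1 − e^(−4d/3)) = 0.75 × (1 − e^(-0.946667)) = 0.75 × (1 − 0.388032) = 0.458976.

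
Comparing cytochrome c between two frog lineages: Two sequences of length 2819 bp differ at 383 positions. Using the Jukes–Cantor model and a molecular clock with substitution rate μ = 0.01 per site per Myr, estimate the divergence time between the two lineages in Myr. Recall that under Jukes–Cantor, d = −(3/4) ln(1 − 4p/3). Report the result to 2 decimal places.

p = 383/2819 ≈ 0.135864.
d = −(3/4) ln(1 − 4p/3) = −0.75 ln(1 − 0.181152) = −0.75 ln(0.818848)
  = −0.75 × (-0.199857) = 0.149893 substitutions/site.
Under a molecular clock d = 2μt, so t = d/(2μ) = 0.149893 / (2 × 0.01) = 7.49 Myr.

7.49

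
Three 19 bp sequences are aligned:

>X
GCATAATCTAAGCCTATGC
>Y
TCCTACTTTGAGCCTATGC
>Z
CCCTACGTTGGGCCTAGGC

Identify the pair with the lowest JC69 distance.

X–Y: 5/19 differ, p = 0.263, d = 0.324.
X–Z: 8/19 differ, p = 0.421, d = 0.618.
Y–Z: 4/19 differ, p = 0.211, d = 0.247.
The smallest distance is between Y and Z.

Y and Z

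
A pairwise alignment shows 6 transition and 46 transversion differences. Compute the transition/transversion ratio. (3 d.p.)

R = 6/46 = 0.130434… ≈ 0.130 (to 3 d.p.).

0.130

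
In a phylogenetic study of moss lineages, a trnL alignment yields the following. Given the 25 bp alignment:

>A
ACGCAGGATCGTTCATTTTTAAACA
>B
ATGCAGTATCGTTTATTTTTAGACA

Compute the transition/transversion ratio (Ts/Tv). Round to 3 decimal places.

Transitions are A↔G and C↔T; transversions are all other mismatches.
Transitions: 3. Transversions: 1.
R = 3/1 = 3.000.

3.000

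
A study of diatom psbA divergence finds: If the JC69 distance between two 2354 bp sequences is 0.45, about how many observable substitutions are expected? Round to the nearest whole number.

797

Invert JC69: p = (3/4)(1 − e^(−4d/3)) = 0.75 × (1 − e^(-0.6)) = 0.75 × (1 − 0.548812) = 0.338391.
Expected differing sites = pL ≈ 0.338391 × 2354 = 796.572414 ≈ 797.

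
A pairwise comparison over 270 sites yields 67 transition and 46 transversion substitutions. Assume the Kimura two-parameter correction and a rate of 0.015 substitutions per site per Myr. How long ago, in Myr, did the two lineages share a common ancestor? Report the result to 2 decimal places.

21.78

P = 67/270 ≈ 0.248148 and Q = 46/270 ≈ 0.17037.
Under the Kimura two-parameter model, d = −½ ln(1 − 2P − Q) − ¼ ln(1 − 2Q).
1 − 2P − Q = 0.333334, giving −½ ln(0.333334) = 0.549305.
1 − 2Q = 0.65926, giving −¼ ln(0.65926) = 0.104159.
d = 0.549305 + 0.104159 = 0.653464.
Under a molecular clock d = 2μt, so t = d/(2μ) = 0.653464 / (2 × 0.015) = 21.78 Myr.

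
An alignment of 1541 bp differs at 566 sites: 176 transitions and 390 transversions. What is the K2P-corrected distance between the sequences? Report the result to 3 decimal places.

0.505

P = 176/1541 ≈ 0.114212 and Q = 390/1541 ≈ 0.253082.
Under the Kimura two-parameter model, d = −½ ln(1 − 2P − Q) − ¼ ln(1 − 2Q).
1 − 2P − Q = 0.518494, giving −½ ln(0.518494) = 0.328413.
1 − 2Q = 0.493836, giving −¼ ln(0.493836) = 0.176388.
d = 0.328413 + 0.176388 = 0.504801.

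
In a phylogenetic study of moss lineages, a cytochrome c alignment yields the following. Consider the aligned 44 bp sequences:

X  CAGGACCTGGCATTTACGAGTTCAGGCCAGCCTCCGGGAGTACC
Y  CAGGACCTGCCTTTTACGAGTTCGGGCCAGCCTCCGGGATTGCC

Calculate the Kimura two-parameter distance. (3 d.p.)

Of 44 sites, 2 differences are transitions and 3 are transversions, so P = 2/44 ≈ 0.045455 and Q = 3/44 ≈ 0.068182.
Under the Kimura two-parameter model, d = −½ ln(1 − 2P − Q) − ¼ ln(1 − 2Q).
1 − 2P − Q = 0.840908, giving −½ ln(0.840908) = 0.086637.
1 − 2Q = 0.863636, giving −¼ ln(0.863636) = 0.036651.
d = 0.086637 + 0.036651 = 0.123288.

0.123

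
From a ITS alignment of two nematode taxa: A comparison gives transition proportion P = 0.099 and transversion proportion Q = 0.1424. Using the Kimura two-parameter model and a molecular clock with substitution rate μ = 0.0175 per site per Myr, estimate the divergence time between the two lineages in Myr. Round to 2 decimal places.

8.34

Under the Kimura two-parameter model, d = −½ ln(1 − 2P − Q) − ¼ ln(1 − 2Q).
1 − 2P − Q = 0.6596, giving −½ ln(0.6596) = 0.208061.
1 − 2Q = 0.7152, giving −¼ ln(0.7152) = 0.083798.
d = 0.208061 + 0.083798 = 0.291859.
Under a molecular clock d = 2μt, so t = d/(2μ) = 0.291859 / (2 × 0.0175) = 8.34 Myr.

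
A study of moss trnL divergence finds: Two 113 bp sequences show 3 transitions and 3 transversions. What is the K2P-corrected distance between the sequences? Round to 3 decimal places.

0.055

P = 3/113 ≈ 0.026549 and Q = 3/113 ≈ 0.026549.
Under the Kimura two-parameter model, d = −½ ln(1 − 2P − Q) − ¼ ln(1 − 2Q).
1 − 2P − Q = 0.920353, giving −½ ln(0.920353) = 0.041499.
1 − 2Q = 0.946902, giving −¼ ln(0.946902) = 0.013640.
d = 0.041499 + 0.013640 = 0.055139.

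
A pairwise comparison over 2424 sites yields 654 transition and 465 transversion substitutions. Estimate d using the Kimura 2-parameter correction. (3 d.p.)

P = 654/2424 ≈ 0.269802 and Q = 465/2424 ≈ 0.191832.
Under the Kimura two-parameter model, d = −½ ln(1 − 2P − Q) − ¼ ln(1 − 2Q).
1 − 2P − Q = 0.268564, giving −½ ln(0.268564) = 0.657333.
1 − 2Q = 0.616336, giving −¼ ln(0.616336) = 0.120991.
d = 0.657333 + 0.120991 = 0.778324.

0.778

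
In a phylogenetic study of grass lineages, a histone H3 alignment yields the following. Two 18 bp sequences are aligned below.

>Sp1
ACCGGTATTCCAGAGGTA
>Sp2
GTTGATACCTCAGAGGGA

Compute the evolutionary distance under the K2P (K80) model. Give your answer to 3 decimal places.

Of 18 sites, 7 differences are transitions and 1 are transversions, so P = 7/18 ≈ 0.388889 and Q = 1/18 ≈ 0.055556.
Under the Kimura two-parameter model, d = −½ ln(1 − 2P − Q) − ¼ ln(1 − 2Q).
1 − 2P − Q = 0.166666, giving −½ ln(0.166666) = 0.895882.
1 − 2Q = 0.888888, giving −¼ ln(0.888888) = 0.029446.
d = 0.895882 + 0.029446 = 0.925328.

0.925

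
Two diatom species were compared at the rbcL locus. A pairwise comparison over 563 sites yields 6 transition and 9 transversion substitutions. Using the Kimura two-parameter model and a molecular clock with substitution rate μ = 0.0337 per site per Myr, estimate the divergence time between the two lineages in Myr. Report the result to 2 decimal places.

0.40

P = 6/563 ≈ 0.010657 and Q = 9/563 ≈ 0.015986.
Under the Kimura two-parameter model, d = −½ ln(1 − 2P − Q) − ¼ ln(1 − 2Q).
1 − 2P − Q = 0.9627, giving −½ ln(0.9627) = 0.019007.
1 − 2Q = 0.968028, giving −¼ ln(0.968028) = 0.008124.
d = 0.019007 + 0.008124 = 0.027131.
Under a molecular clock d = 2μt, so t = d/(2μ) = 0.027131 / (2 × 0.0337) = 0.40 Myr.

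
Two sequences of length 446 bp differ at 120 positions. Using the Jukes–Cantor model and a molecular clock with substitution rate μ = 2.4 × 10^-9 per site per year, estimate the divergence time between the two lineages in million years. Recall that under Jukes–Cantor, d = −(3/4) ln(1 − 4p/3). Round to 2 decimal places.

69.43

p = 120/446 ≈ 0.269058.
d = −(3/4) ln(1 − 4p/3) = −0.75 ln(1 − 0.358744) = −0.75 ln(0.641256)
  = −0.75 × (-0.444327) = 0.333245 substitutions/site.
Under a molecular clock d = 2μt, so t = d/(2μ) = 0.333245 / (2 × 2.4 × 10^-9) = 69.43 million years.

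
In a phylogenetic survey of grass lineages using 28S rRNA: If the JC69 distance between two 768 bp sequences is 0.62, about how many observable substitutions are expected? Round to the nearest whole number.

Invert JC69: p = (3/4)(1 − e^(−4d/3)) = 0.75 × (1 − e^(-0.826667)) = 0.75 × (1 − 0.437505) = 0.421871.
Expected differing sites = pL ≈ 0.421871 × 768 = 323.996928 ≈ 324.

324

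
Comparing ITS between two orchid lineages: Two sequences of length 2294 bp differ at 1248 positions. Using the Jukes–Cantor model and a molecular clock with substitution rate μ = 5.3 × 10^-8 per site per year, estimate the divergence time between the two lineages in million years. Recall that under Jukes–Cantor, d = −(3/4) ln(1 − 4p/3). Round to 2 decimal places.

p = 1248/2294 ≈ 0.544028.
d = −(3/4) ln(1 − 4p/3) = −0.75 ln(1 − 0.725371) = −0.75 ln(0.274629)
  = −0.75 × (-1.292334) = 0.969251 substitutions/site.
Under a molecular clock d = 2μt, so t = d/(2μ) = 0.969251 / (2 × 5.3 × 10^-8) = 9.14 million years.

9.14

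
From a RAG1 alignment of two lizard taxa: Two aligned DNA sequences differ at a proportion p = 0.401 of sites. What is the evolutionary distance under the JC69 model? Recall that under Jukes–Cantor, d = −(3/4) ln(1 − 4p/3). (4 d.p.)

d = −(3/4) ln(1 − 4p/3) = −0.75 ln(1 − 0.534667) = −0.75 ln(0.465333)
  = −0.75 × (-0.765002) = 0.573752 substitutions/site.

0.5738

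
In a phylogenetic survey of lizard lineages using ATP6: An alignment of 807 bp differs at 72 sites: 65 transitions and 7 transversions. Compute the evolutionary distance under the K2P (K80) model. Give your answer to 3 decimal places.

P = 65/807 ≈ 0.080545 and Q = 7/807 ≈ 0.008674.
Under the Kimura two-parameter model, d = −½ ln(1 − 2P − Q) − ¼ ln(1 − 2Q).
1 − 2P − Q = 0.830236, giving −½ ln(0.830236) = 0.093023.
1 − 2Q = 0.982652, giving −¼ ln(0.982652) = 0.004375.
d = 0.093023 + 0.004375 = 0.097398.

0.097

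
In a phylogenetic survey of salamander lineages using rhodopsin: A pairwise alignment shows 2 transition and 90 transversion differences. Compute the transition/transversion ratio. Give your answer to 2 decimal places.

0.02

R = 2/90 = 0.022222… ≈ 0.02 (to 2 d.p.).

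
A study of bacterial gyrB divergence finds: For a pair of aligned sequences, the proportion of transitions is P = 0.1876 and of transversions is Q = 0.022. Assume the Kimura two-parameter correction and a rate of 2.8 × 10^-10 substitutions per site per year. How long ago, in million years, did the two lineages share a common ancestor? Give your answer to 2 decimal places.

Under the Kimura two-parameter model, d = −½ ln(1 − 2P − Q) − ¼ ln(1 − 2Q).
1 − 2P − Q = 0.6028, giving −½ ln(0.6028) = 0.253085.
1 − 2Q = 0.956, giving −¼ ln(0.956) = 0.011249.
d = 0.253085 + 0.011249 = 0.264334.
Under a molecular clock d = 2μt, so t = d/(2μ) = 0.264334 / (2 × 2.8 × 10^-10) = 472.03 million years.

472.03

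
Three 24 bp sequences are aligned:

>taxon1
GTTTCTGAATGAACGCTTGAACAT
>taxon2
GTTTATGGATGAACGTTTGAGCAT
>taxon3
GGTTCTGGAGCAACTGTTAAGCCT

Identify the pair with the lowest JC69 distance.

taxon1–taxon2: 4/24 differ, p = 0.167, d = 0.188.
taxon1–taxon3: 9/24 differ, p = 0.375, d = 0.520.
taxon2–taxon3: 8/24 differ, p = 0.333, d = 0.441.
The smallest distance is between taxon1 and taxon2.

taxon1 and taxon2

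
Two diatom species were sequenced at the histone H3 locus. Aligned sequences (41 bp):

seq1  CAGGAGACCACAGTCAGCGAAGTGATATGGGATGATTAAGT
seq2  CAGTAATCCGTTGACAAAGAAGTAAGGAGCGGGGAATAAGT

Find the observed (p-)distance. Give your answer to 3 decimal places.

The sequences differ at 17 of 41 positions.
p = 17/41 = 0.414634… ≈ 0.415 (to 3 d.p.).

0.415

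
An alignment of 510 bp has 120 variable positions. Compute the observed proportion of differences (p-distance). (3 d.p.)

p = 120/510 = 0.235294… ≈ 0.235 (to 3 d.p.).

0.235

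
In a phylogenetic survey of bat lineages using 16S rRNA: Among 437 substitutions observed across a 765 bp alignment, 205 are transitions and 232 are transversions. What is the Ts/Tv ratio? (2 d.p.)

0.88

R = 205/232 = 0.883620… ≈ 0.88 (to 2 d.p.).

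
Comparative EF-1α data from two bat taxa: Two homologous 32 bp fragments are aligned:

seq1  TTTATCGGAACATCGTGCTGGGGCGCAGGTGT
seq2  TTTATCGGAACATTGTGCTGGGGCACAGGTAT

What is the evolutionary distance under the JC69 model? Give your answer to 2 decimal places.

0.10

The sequences differ at 3 of 32 sites (14, 25, 31), so p = 3/32 = 0.09375.
d = −(3/4) ln(1 − 4p/3) = −0.75 ln(1 − 0.125) = −0.75 ln(0.875)
  = −0.75 × (-0.133531) = 0.100148 substitutions/site.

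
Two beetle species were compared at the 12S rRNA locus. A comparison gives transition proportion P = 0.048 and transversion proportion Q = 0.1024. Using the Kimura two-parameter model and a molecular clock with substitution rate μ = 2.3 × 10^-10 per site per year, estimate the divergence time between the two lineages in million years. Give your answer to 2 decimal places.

364.92

Under the Kimura two-parameter model, d = −½ ln(1 − 2P − Q) − ¼ ln(1 − 2Q).
1 − 2P − Q = 0.8016, giving −½ ln(0.8016) = 0.110573.
1 − 2Q = 0.7952, giving −¼ ln(0.7952) = 0.057290.
d = 0.110573 + 0.057290 = 0.167863.
Under a molecular clock d = 2μt, so t = d/(2μ) = 0.167863 / (2 × 2.3 × 10^-10) = 364.92 million years.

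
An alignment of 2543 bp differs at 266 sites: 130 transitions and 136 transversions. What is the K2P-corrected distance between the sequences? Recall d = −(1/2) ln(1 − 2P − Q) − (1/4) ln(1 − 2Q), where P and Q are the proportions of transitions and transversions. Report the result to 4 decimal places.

P = 130/2543 ≈ 0.051121 and Q = 136/2543 ≈ 0.05348.
Under the Kimura two-parameter model, d = −½ ln(1 − 2P − Q) − ¼ ln(1 − 2Q).
1 − 2P − Q = 0.844278, giving −½ ln(0.844278) = 0.084637.
1 − 2Q = 0.89304, giving −¼ ln(0.89304) = 0.028281.
d = 0.084637 + 0.028281 = 0.112918.

0.1129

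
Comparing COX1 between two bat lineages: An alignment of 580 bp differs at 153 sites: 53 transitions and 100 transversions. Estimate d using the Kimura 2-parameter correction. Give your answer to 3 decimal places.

0.325

P = 53/580 ≈ 0.091379 and Q = 100/580 ≈ 0.172414.
Under the Kimura two-parameter model, d = −½ ln(1 − 2P − Q) − ¼ ln(1 − 2Q).
1 − 2P − Q = 0.644828, giving −½ ln(0.644828) = 0.219386.
1 − 2Q = 0.655172, giving −¼ ln(0.655172) = 0.105714.
d = 0.219386 + 0.105714 = 0.325100.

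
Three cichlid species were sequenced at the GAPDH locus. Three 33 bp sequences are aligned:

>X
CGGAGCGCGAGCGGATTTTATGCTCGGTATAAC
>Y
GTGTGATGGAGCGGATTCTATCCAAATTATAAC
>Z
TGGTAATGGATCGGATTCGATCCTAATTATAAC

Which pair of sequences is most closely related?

X–Y: 12/33 differ, p = 0.364, d = 0.497.
X–Z: 13/33 differ, p = 0.394, d = 0.559.
Y–Z: 6/33 differ, p = 0.182, d = 0.208.
The smallest distance is between Y and Z.

Y and Z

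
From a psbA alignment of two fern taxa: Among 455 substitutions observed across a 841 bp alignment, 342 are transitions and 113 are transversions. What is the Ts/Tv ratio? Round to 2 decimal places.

3.03

R = 342/113 = 3.026548… ≈ 3.03 (to 2 d.p.).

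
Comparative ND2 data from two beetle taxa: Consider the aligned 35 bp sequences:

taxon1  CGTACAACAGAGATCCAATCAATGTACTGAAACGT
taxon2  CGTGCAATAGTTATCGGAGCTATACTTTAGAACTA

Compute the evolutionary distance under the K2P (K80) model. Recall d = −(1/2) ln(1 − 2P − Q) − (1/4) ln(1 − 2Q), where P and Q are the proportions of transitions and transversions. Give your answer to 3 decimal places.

Of 35 sites, 8 differences are transitions and 8 are transversions, so P = 8/35 ≈ 0.228571 and Q = 8/35 ≈ 0.228571.
Under the Kimura two-parameter model, d = −½ ln(1 − 2P − Q) − ¼ ln(1 − 2Q).
1 − 2P − Q = 0.314287, giving −½ ln(0.314287) = 0.578724.
1 − 2Q = 0.542858, giving −¼ ln(0.542858) = 0.152727.
d = 0.578724 + 0.152727 = 0.731451.

0.731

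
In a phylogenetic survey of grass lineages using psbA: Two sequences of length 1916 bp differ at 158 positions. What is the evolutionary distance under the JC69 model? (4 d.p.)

0.0874

p = 158/1916 ≈ 0.082463.
d = −(3/4) ln(1 − 4p/3) = −0.75 ln(1 − 0.109951) = −0.75 ln(0.890049)
  = −0.75 × (-0.116479) = 0.087359 substitutions/site.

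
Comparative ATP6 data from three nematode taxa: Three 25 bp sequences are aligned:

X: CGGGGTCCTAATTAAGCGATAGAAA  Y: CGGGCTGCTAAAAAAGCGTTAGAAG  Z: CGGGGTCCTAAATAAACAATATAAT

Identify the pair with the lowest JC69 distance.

X and Z

X–Y: 6/25 differ, p = 0.240, d = 0.289.
X–Z: 5/25 differ, p = 0.200, d = 0.233.
Y–Z: 8/25 differ, p = 0.320, d = 0.417.
The smallest distance is between X and Z.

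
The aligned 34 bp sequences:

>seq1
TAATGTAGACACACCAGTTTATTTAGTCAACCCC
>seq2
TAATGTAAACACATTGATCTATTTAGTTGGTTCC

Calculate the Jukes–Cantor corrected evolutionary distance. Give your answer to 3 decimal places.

0.423

The sequences differ at 11 of 34 sites, so p = 11/34 ≈ 0.323529.
d = −(3/4) ln(1 − 4p/3) = −0.75 ln(1 − 0.431372) = −0.75 ln(0.568628)
  = −0.75 × (-0.564529) = 0.423397 substitutions/site.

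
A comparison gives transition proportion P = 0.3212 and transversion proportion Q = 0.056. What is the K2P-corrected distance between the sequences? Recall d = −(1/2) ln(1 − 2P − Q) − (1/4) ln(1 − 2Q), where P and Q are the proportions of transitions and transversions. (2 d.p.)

0.63

Under the Kimura two-parameter model, d = −½ ln(1 − 2P − Q) − ¼ ln(1 − 2Q).
1 − 2P − Q = 0.3016, giving −½ ln(0.3016) = 0.599327.
1 − 2Q = 0.888, giving −¼ ln(0.888) = 0.029696.
d = 0.599327 + 0.029696 = 0.629023.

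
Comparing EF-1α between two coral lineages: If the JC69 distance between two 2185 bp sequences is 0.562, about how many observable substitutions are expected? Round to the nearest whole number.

Invert JC69: p = (3/4)(1 − e^(−4d/3)) = 0.75 × (1 − e^(-0.749333)) = 0.75 × (1 − 0.472682) = 0.395489.
Expected differing sites = pL ≈ 0.395489 × 2185 = 864.143465 ≈ 864.

864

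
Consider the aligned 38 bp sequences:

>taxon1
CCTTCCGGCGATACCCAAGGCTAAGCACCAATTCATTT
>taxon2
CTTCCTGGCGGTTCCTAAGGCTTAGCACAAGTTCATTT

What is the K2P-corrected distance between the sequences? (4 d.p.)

0.2940

Of 38 sites, 6 differences are transitions and 3 are transversions, so P = 6/38 ≈ 0.157895 and Q = 3/38 ≈ 0.078947.
Under the Kimura two-parameter model, d = −½ ln(1 − 2P − Q) − ¼ ln(1 − 2Q).
1 − 2P − Q = 0.605263, giving −½ ln(0.605263) = 0.251046.
1 − 2Q = 0.842106, giving −¼ ln(0.842106) = 0.042962.
d = 0.251046 + 0.042962 = 0.294008.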